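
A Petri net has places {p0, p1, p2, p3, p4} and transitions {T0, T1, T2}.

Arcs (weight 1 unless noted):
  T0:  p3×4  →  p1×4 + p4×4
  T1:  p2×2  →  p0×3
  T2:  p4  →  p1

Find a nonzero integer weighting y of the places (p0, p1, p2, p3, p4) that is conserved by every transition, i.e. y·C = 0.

Incidence matrix C (rows=places, cols=transitions):
       T0   T1   T2
   p0   0    3    0
   p1   4    0    1
   p2   0   -2    0
   p3  -4    0    0
   p4   4    0   -1

Candidate y = [2, 0, 3, 0, 0]; check y·C column-wise:
  col T0: 2·0 + 0·4 + 3·0 + 0·-4 + 0·4 = 0
  col T1: 2·3 + 3·-2 = 0
  col T2: 2·0 + 0·1 + 3·0 + 0·-1 = 0

y = (p0:2, p1:0, p2:3, p3:0, p4:0)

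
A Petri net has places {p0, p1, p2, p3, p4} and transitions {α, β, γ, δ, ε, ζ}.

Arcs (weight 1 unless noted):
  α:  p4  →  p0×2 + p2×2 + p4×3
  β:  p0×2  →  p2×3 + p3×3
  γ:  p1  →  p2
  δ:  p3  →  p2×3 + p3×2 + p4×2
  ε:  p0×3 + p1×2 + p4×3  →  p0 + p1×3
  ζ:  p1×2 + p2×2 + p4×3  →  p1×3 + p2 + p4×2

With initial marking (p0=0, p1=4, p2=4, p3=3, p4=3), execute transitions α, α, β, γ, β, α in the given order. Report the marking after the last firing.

(p0=2, p1=3, p2=17, p3=9, p4=9)

step 1: fire α:  (p0=0, p1=4, p2=4, p3=3, p4=3) → (p0=2, p1=4, p2=6, p3=3, p4=5)
step 2: fire α:  (p0=2, p1=4, p2=6, p3=3, p4=5) → (p0=4, p1=4, p2=8, p3=3, p4=7)
step 3: fire β:  (p0=4, p1=4, p2=8, p3=3, p4=7) → (p0=2, p1=4, p2=11, p3=6, p4=7)
step 4: fire γ:  (p0=2, p1=4, p2=11, p3=6, p4=7) → (p0=2, p1=3, p2=12, p3=6, p4=7)
step 5: fire β:  (p0=2, p1=3, p2=12, p3=6, p4=7) → (p0=0, p1=3, p2=15, p3=9, p4=7)
step 6: fire α:  (p0=0, p1=3, p2=15, p3=9, p4=7) → (p0=2, p1=3, p2=17, p3=9, p4=9)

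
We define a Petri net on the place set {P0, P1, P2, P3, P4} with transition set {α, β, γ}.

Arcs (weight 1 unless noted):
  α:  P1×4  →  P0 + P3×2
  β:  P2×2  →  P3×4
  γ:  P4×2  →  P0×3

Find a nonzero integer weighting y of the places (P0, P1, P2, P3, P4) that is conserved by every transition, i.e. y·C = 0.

y = (P0:0, P1:1, P2:4, P3:2, P4:0)

Incidence matrix C (rows=places, cols=transitions):
        α    β    γ
   P0   1    0    3
   P1  -4    0    0
   P2   0   -2    0
   P3   2    4    0
   P4   0    0   -2

Candidate y = [0, 1, 4, 2, 0]; check y·C column-wise:
  col α: 0·1 + 1·-4 + 4·0 + 2·2 = 0
  col β: 1·0 + 4·-2 + 2·4 = 0
  col γ: 0·3 + 1·0 + 4·0 + 2·0 + 0·-2 = 0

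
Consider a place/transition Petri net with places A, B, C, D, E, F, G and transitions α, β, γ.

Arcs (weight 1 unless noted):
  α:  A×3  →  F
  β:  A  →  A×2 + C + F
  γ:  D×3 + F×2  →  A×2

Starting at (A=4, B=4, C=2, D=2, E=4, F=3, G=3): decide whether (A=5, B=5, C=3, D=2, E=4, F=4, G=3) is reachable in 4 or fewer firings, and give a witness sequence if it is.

depth 0: 1 marking
depth 1: 3 markings reached so far
depth 2: 5 markings reached so far
depth 3: 7 markings reached so far
depth 4: 10 markings reached so far
target is not among the 10 markings reachable within 4 steps

NO — not reachable within 4 firings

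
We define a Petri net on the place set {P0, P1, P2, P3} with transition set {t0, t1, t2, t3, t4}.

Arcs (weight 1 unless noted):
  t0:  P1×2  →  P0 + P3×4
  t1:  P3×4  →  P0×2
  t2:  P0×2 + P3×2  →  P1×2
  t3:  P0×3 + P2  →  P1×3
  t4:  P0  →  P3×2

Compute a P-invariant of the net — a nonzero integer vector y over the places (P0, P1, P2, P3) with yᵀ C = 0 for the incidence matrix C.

Incidence matrix C (rows=places, cols=transitions):
       t0   t1   t2   t3   t4
   P0   1    2   -2   -3   -1
   P1  -2    0    2    3    0
   P2   0    0    0   -1    0
   P3   4   -4   -2    0    2

Candidate y = [2, 3, 3, 1]; check y·C column-wise:
  col t0: 2·1 + 3·-2 + 3·0 + 1·4 = 0
  col t1: 2·2 + 3·0 + 3·0 + 1·-4 = 0
  col t2: 2·-2 + 3·2 + 3·0 + 1·-2 = 0
  col t3: 2·-3 + 3·3 + 3·-1 + 1·0 = 0
  col t4: 2·-1 + 3·0 + 3·0 + 1·2 = 0

y = (P0:2, P1:3, P2:3, P3:1)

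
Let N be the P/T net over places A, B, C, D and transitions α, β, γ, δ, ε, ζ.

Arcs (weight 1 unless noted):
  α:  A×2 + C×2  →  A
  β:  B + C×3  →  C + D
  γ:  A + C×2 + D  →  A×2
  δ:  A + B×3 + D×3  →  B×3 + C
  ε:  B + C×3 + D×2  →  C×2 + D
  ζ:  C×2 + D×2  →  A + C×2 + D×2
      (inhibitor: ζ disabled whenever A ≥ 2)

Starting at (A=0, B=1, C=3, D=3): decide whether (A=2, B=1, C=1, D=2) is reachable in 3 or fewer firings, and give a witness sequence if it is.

step 1: fire ζ:  (A=0, B=1, C=3, D=3) → (A=1, B=1, C=3, D=3)
step 2: fire γ:  (A=1, B=1, C=3, D=3) → (A=2, B=1, C=1, D=2)

YES — reachable via ⟨ζ, γ⟩ (2 firings)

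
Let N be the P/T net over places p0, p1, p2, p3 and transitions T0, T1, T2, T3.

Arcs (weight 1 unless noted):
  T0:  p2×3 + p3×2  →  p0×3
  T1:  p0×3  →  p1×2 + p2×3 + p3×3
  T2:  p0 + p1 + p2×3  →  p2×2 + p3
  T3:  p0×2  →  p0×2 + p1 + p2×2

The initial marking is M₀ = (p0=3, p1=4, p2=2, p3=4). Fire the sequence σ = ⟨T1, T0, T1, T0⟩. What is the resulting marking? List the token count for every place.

step 1: fire T1:  (p0=3, p1=4, p2=2, p3=4) → (p0=0, p1=6, p2=5, p3=7)
step 2: fire T0:  (p0=0, p1=6, p2=5, p3=7) → (p0=3, p1=6, p2=2, p3=5)
step 3: fire T1:  (p0=3, p1=6, p2=2, p3=5) → (p0=0, p1=8, p2=5, p3=8)
step 4: fire T0:  (p0=0, p1=8, p2=5, p3=8) → (p0=3, p1=8, p2=2, p3=6)

(p0=3, p1=8, p2=2, p3=6)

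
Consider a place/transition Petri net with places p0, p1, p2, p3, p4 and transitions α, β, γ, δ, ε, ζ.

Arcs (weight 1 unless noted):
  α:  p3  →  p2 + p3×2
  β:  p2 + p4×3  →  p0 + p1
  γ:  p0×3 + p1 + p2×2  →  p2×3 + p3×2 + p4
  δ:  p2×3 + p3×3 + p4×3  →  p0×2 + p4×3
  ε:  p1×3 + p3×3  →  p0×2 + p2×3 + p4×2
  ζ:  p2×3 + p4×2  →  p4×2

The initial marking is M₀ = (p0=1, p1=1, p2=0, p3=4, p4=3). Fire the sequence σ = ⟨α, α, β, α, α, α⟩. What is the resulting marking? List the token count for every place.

step 1: fire α:  (p0=1, p1=1, p2=0, p3=4, p4=3) → (p0=1, p1=1, p2=1, p3=5, p4=3)
step 2: fire α:  (p0=1, p1=1, p2=1, p3=5, p4=3) → (p0=1, p1=1, p2=2, p3=6, p4=3)
step 3: fire β:  (p0=1, p1=1, p2=2, p3=6, p4=3) → (p0=2, p1=2, p2=1, p3=6, p4=0)
step 4: fire α:  (p0=2, p1=2, p2=1, p3=6, p4=0) → (p0=2, p1=2, p2=2, p3=7, p4=0)
step 5: fire α:  (p0=2, p1=2, p2=2, p3=7, p4=0) → (p0=2, p1=2, p2=3, p3=8, p4=0)
step 6: fire α:  (p0=2, p1=2, p2=3, p3=8, p4=0) → (p0=2, p1=2, p2=4, p3=9, p4=0)

(p0=2, p1=2, p2=4, p3=9, p4=0)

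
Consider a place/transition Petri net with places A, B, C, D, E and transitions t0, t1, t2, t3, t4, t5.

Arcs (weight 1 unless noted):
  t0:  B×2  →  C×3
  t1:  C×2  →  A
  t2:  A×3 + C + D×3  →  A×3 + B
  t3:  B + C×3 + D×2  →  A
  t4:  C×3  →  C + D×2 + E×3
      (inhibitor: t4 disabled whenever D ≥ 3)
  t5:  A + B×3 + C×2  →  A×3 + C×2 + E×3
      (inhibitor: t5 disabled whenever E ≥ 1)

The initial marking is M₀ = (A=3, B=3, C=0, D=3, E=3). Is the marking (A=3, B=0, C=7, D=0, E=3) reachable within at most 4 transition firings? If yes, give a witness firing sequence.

NO — not reachable within 4 firings

depth 0: 1 marking
depth 1: 2 markings reached so far
depth 2: 5 markings reached so far
depth 3: 7 markings reached so far
depth 4: 9 markings reached so far
target is not among the 9 markings reachable within 4 steps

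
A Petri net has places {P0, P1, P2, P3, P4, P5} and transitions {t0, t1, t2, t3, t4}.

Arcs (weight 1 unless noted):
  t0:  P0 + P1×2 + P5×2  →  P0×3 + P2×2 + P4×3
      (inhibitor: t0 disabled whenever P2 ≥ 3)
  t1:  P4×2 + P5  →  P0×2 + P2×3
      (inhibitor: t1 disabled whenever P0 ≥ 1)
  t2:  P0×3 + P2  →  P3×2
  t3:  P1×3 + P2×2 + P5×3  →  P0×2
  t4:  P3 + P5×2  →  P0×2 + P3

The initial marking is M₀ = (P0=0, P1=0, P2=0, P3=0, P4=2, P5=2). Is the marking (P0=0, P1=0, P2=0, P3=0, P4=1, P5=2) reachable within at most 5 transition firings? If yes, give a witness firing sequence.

depth 0: 1 marking
depth 1: 2 markings reached so far
depth 2: 2 markings reached so far
(frontier empty at depth 2; search complete)
target is not among the 2 markings reachable within 5 steps

NO — not reachable within 5 firings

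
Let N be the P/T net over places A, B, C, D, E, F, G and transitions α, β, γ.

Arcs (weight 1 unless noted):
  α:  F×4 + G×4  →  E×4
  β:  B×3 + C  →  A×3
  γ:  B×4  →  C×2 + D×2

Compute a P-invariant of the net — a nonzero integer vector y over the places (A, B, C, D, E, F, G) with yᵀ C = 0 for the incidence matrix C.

Incidence matrix C (rows=places, cols=transitions):
        α    β    γ
    A   0    3    0
    B   0   -3   -4
    C   0   -1    2
    D   0    0    2
    E   4    0    0
    F  -4    0    0
    G  -4    0    0

Candidate y = [5, 3, 6, 0, 0, 0, 0]; check y·C column-wise:
  col α: 5·0 + 3·0 + 6·0 + 0·4 + 0·-4 + 0·-4 = 0
  col β: 5·3 + 3·-3 + 6·-1 = 0
  col γ: 5·0 + 3·-4 + 6·2 + 0·2 = 0

y = (A:5, B:3, C:6, D:0, E:0, F:0, G:0)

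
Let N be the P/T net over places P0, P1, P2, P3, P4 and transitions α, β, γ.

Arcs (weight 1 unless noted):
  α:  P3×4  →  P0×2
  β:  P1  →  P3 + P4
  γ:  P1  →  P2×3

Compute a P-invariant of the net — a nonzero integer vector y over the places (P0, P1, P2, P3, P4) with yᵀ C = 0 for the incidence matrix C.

y = (P0:6, P1:3, P2:1, P3:3, P4:0)

Incidence matrix C (rows=places, cols=transitions):
        α    β    γ
   P0   2    0    0
   P1   0   -1   -1
   P2   0    0    3
   P3  -4    1    0
   P4   0    1    0

Candidate y = [6, 3, 1, 3, 0]; check y·C column-wise:
  col α: 6·2 + 3·0 + 1·0 + 3·-4 = 0
  col β: 6·0 + 3·-1 + 1·0 + 3·1 + 0·1 = 0
  col γ: 6·0 + 3·-1 + 1·3 + 3·0 = 0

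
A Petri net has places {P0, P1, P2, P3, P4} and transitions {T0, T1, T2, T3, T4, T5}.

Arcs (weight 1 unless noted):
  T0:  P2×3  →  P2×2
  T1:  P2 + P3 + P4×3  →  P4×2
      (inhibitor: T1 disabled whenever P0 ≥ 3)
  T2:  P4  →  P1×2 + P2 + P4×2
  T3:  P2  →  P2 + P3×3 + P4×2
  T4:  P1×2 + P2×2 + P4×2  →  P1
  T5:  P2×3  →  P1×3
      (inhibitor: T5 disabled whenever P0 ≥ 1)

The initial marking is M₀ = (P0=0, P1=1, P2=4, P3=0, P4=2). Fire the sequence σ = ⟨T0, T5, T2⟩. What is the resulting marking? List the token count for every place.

step 1: fire T0:  (P0=0, P1=1, P2=4, P3=0, P4=2) → (P0=0, P1=1, P2=3, P3=0, P4=2)
step 2: fire T5:  (P0=0, P1=1, P2=3, P3=0, P4=2) → (P0=0, P1=4, P2=0, P3=0, P4=2)
step 3: fire T2:  (P0=0, P1=4, P2=0, P3=0, P4=2) → (P0=0, P1=6, P2=1, P3=0, P4=3)

(P0=0, P1=6, P2=1, P3=0, P4=3)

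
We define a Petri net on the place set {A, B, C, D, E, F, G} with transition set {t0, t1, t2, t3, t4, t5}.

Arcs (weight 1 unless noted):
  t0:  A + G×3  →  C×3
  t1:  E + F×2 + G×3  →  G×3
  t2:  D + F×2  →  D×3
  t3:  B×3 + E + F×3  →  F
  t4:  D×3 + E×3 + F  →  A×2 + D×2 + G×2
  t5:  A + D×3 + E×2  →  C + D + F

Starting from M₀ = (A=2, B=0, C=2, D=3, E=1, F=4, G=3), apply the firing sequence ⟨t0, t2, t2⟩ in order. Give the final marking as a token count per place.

step 1: fire t0:  (A=2, B=0, C=2, D=3, E=1, F=4, G=3) → (A=1, B=0, C=5, D=3, E=1, F=4, G=0)
step 2: fire t2:  (A=1, B=0, C=5, D=3, E=1, F=4, G=0) → (A=1, B=0, C=5, D=5, E=1, F=2, G=0)
step 3: fire t2:  (A=1, B=0, C=5, D=5, E=1, F=2, G=0) → (A=1, B=0, C=5, D=7, E=1, F=0, G=0)

(A=1, B=0, C=5, D=7, E=1, F=0, G=0)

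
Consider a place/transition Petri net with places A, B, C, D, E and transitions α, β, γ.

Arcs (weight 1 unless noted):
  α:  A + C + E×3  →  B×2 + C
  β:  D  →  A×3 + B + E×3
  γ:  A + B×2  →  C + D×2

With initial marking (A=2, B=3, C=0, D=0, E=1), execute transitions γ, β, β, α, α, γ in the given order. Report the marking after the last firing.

(A=4, B=5, C=2, D=2, E=1)

step 1: fire γ:  (A=2, B=3, C=0, D=0, E=1) → (A=1, B=1, C=1, D=2, E=1)
step 2: fire β:  (A=1, B=1, C=1, D=2, E=1) → (A=4, B=2, C=1, D=1, E=4)
step 3: fire β:  (A=4, B=2, C=1, D=1, E=4) → (A=7, B=3, C=1, D=0, E=7)
step 4: fire α:  (A=7, B=3, C=1, D=0, E=7) → (A=6, B=5, C=1, D=0, E=4)
step 5: fire α:  (A=6, B=5, C=1, D=0, E=4) → (A=5, B=7, C=1, D=0, E=1)
step 6: fire γ:  (A=5, B=7, C=1, D=0, E=1) → (A=4, B=5, C=2, D=2, E=1)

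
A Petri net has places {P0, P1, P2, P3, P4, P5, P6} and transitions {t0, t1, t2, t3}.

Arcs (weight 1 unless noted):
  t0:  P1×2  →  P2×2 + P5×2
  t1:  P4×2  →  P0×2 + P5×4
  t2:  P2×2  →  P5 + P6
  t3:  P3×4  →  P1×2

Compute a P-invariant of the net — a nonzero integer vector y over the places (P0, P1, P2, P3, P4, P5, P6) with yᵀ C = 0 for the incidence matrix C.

y = (P0:1, P1:0, P2:0, P3:0, P4:1, P5:0, P6:0)

Incidence matrix C (rows=places, cols=transitions):
       t0   t1   t2   t3
   P0   0    2    0    0
   P1  -2    0    0    2
   P2   2    0   -2    0
   P3   0    0    0   -4
   P4   0   -2    0    0
   P5   2    4    1    0
   P6   0    0    1    0

Candidate y = [1, 0, 0, 0, 1, 0, 0]; check y·C column-wise:
  col t0: 1·0 + 0·-2 + 0·2 + 1·0 + 0·2 = 0
  col t1: 1·2 + 1·-2 + 0·4 = 0
  col t2: 1·0 + 0·-2 + 1·0 + 0·1 + 0·1 = 0
  col t3: 1·0 + 0·2 + 0·-4 + 1·0 = 0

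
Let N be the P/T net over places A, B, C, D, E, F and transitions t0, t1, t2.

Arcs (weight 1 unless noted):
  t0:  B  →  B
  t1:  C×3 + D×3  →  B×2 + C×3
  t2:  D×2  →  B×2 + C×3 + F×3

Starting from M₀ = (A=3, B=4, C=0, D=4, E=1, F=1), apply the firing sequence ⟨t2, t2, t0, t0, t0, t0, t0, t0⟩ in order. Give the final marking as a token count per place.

step 1: fire t2:  (A=3, B=4, C=0, D=4, E=1, F=1) → (A=3, B=6, C=3, D=2, E=1, F=4)
step 2: fire t2:  (A=3, B=6, C=3, D=2, E=1, F=4) → (A=3, B=8, C=6, D=0, E=1, F=7)
step 3: fire t0:  (A=3, B=8, C=6, D=0, E=1, F=7) → (A=3, B=8, C=6, D=0, E=1, F=7)
step 4: fire t0:  (A=3, B=8, C=6, D=0, E=1, F=7) → (A=3, B=8, C=6, D=0, E=1, F=7)
step 5: fire t0:  (A=3, B=8, C=6, D=0, E=1, F=7) → (A=3, B=8, C=6, D=0, E=1, F=7)
step 6: fire t0:  (A=3, B=8, C=6, D=0, E=1, F=7) → (A=3, B=8, C=6, D=0, E=1, F=7)
step 7: fire t0:  (A=3, B=8, C=6, D=0, E=1, F=7) → (A=3, B=8, C=6, D=0, E=1, F=7)
step 8: fire t0:  (A=3, B=8, C=6, D=0, E=1, F=7) → (A=3, B=8, C=6, D=0, E=1, F=7)

(A=3, B=8, C=6, D=0, E=1, F=7)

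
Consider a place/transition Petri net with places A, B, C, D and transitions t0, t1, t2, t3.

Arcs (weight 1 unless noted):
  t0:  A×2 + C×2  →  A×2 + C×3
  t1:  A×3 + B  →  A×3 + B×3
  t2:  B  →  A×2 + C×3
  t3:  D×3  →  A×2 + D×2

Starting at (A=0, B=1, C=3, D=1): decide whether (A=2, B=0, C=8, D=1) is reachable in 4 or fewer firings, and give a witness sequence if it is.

step 1: fire t2:  (A=0, B=1, C=3, D=1) → (A=2, B=0, C=6, D=1)
step 2: fire t0:  (A=2, B=0, C=6, D=1) → (A=2, B=0, C=7, D=1)
step 3: fire t0:  (A=2, B=0, C=7, D=1) → (A=2, B=0, C=8, D=1)

YES — reachable via ⟨t2, t0, t0⟩ (3 firings)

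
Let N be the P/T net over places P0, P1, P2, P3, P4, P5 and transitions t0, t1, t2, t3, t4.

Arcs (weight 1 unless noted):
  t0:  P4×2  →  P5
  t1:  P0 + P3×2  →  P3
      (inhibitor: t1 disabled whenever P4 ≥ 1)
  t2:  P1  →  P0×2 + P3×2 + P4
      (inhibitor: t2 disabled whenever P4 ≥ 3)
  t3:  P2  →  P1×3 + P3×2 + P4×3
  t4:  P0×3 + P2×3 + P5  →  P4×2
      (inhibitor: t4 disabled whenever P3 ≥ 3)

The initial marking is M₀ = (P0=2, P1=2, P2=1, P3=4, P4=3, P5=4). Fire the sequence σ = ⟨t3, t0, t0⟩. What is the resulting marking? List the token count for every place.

step 1: fire t3:  (P0=2, P1=2, P2=1, P3=4, P4=3, P5=4) → (P0=2, P1=5, P2=0, P3=6, P4=6, P5=4)
step 2: fire t0:  (P0=2, P1=5, P2=0, P3=6, P4=6, P5=4) → (P0=2, P1=5, P2=0, P3=6, P4=4, P5=5)
step 3: fire t0:  (P0=2, P1=5, P2=0, P3=6, P4=4, P5=5) → (P0=2, P1=5, P2=0, P3=6, P4=2, P5=6)

(P0=2, P1=5, P2=0, P3=6, P4=2, P5=6)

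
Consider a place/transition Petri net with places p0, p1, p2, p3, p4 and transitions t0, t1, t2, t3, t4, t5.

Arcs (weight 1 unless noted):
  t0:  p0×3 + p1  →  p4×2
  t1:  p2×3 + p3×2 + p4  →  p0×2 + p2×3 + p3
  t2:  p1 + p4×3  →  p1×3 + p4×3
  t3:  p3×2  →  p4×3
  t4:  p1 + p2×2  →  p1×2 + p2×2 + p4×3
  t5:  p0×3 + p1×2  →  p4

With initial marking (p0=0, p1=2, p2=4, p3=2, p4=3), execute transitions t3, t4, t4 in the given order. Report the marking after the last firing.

step 1: fire t3:  (p0=0, p1=2, p2=4, p3=2, p4=3) → (p0=0, p1=2, p2=4, p3=0, p4=6)
step 2: fire t4:  (p0=0, p1=2, p2=4, p3=0, p4=6) → (p0=0, p1=3, p2=4, p3=0, p4=9)
step 3: fire t4:  (p0=0, p1=3, p2=4, p3=0, p4=9) → (p0=0, p1=4, p2=4, p3=0, p4=12)

(p0=0, p1=4, p2=4, p3=0, p4=12)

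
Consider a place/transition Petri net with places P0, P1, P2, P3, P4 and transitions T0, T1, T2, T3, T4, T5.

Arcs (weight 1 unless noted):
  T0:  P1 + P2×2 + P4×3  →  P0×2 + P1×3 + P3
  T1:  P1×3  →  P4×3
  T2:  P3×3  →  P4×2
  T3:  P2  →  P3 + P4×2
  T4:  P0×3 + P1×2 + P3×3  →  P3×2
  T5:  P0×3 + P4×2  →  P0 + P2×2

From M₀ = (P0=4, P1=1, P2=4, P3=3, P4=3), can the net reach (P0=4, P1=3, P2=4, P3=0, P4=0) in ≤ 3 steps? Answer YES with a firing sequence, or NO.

NO — not reachable within 3 firings

depth 0: 1 marking
depth 1: 5 markings reached so far
depth 2: 13 markings reached so far
depth 3: 26 markings reached so far
target is not among the 26 markings reachable within 3 steps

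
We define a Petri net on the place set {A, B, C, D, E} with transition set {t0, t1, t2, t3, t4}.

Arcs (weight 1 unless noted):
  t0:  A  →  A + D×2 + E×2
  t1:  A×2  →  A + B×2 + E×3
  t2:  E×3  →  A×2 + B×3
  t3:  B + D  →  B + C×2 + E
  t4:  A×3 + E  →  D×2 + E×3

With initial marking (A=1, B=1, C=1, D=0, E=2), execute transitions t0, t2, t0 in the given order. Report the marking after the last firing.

step 1: fire t0:  (A=1, B=1, C=1, D=0, E=2) → (A=1, B=1, C=1, D=2, E=4)
step 2: fire t2:  (A=1, B=1, C=1, D=2, E=4) → (A=3, B=4, C=1, D=2, E=1)
step 3: fire t0:  (A=3, B=4, C=1, D=2, E=1) → (A=3, B=4, C=1, D=4, E=3)

(A=3, B=4, C=1, D=4, E=3)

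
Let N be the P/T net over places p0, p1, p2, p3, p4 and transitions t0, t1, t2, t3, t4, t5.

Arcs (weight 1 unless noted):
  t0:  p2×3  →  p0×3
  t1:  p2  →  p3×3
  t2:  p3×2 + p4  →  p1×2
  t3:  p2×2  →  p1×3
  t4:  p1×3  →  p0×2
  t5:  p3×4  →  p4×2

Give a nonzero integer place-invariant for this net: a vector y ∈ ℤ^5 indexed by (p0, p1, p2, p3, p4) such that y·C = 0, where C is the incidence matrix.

Incidence matrix C (rows=places, cols=transitions):
       t0   t1   t2   t3   t4   t5
   p0   3    0    0    0    2    0
   p1   0    0    2    3   -3    0
   p2  -3   -1    0   -2    0    0
   p3   0    3   -2    0    0   -4
   p4   0    0   -1    0    0    2

Candidate y = [3, 2, 3, 1, 2]; check y·C column-wise:
  col t0: 3·3 + 2·0 + 3·-3 + 1·0 + 2·0 = 0
  col t1: 3·0 + 2·0 + 3·-1 + 1·3 + 2·0 = 0
  col t2: 3·0 + 2·2 + 3·0 + 1·-2 + 2·-1 = 0
  col t3: 3·0 + 2·3 + 3·-2 + 1·0 + 2·0 = 0
  col t4: 3·2 + 2·-3 + 3·0 + 1·0 + 2·0 = 0
  col t5: 3·0 + 2·0 + 3·0 + 1·-4 + 2·2 = 0

y = (p0:3, p1:2, p2:3, p3:1, p4:2)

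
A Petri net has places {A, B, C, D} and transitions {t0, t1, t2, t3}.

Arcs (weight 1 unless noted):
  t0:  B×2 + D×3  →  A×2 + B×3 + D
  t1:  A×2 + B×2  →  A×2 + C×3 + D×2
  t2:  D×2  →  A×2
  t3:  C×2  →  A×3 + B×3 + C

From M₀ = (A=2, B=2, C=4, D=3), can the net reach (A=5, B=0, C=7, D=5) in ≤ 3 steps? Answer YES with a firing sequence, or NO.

NO — not reachable within 3 firings

depth 0: 1 marking
depth 1: 5 markings reached so far
depth 2: 11 markings reached so far
depth 3: 20 markings reached so far
target is not among the 20 markings reachable within 3 steps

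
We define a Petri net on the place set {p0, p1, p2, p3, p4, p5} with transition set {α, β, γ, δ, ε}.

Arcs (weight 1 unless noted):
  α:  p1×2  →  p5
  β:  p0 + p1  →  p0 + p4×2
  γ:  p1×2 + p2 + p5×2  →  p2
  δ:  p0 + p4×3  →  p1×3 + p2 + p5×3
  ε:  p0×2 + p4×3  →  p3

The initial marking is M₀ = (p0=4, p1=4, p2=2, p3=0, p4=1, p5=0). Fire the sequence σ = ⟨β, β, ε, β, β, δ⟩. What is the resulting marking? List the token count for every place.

step 1: fire β:  (p0=4, p1=4, p2=2, p3=0, p4=1, p5=0) → (p0=4, p1=3, p2=2, p3=0, p4=3, p5=0)
step 2: fire β:  (p0=4, p1=3, p2=2, p3=0, p4=3, p5=0) → (p0=4, p1=2, p2=2, p3=0, p4=5, p5=0)
step 3: fire ε:  (p0=4, p1=2, p2=2, p3=0, p4=5, p5=0) → (p0=2, p1=2, p2=2, p3=1, p4=2, p5=0)
step 4: fire β:  (p0=2, p1=2, p2=2, p3=1, p4=2, p5=0) → (p0=2, p1=1, p2=2, p3=1, p4=4, p5=0)
step 5: fire β:  (p0=2, p1=1, p2=2, p3=1, p4=4, p5=0) → (p0=2, p1=0, p2=2, p3=1, p4=6, p5=0)
step 6: fire δ:  (p0=2, p1=0, p2=2, p3=1, p4=6, p5=0) → (p0=1, p1=3, p2=3, p3=1, p4=3, p5=3)

(p0=1, p1=3, p2=3, p3=1, p4=3, p5=3)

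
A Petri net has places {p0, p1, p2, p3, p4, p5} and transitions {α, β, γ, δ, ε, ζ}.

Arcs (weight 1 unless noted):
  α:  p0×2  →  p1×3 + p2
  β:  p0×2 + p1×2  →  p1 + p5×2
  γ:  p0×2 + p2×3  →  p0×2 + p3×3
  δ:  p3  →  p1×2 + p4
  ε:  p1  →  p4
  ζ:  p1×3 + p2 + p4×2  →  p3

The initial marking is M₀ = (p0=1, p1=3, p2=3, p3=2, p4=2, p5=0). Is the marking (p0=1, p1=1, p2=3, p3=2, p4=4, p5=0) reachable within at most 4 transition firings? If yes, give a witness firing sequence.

YES — reachable via ⟨ε, ε⟩ (2 firings)

step 1: fire ε:  (p0=1, p1=3, p2=3, p3=2, p4=2, p5=0) → (p0=1, p1=2, p2=3, p3=2, p4=3, p5=0)
step 2: fire ε:  (p0=1, p1=2, p2=3, p3=2, p4=3, p5=0) → (p0=1, p1=1, p2=3, p3=2, p4=4, p5=0)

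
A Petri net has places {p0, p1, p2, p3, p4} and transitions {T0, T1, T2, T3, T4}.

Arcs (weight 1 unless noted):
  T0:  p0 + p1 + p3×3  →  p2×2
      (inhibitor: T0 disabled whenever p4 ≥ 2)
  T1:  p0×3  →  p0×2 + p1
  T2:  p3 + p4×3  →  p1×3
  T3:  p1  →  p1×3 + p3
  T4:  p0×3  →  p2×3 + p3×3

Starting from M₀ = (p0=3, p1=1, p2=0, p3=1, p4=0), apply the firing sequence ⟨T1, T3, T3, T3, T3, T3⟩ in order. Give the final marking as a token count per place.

(p0=2, p1=12, p2=0, p3=6, p4=0)

step 1: fire T1:  (p0=3, p1=1, p2=0, p3=1, p4=0) → (p0=2, p1=2, p2=0, p3=1, p4=0)
step 2: fire T3:  (p0=2, p1=2, p2=0, p3=1, p4=0) → (p0=2, p1=4, p2=0, p3=2, p4=0)
step 3: fire T3:  (p0=2, p1=4, p2=0, p3=2, p4=0) → (p0=2, p1=6, p2=0, p3=3, p4=0)
step 4: fire T3:  (p0=2, p1=6, p2=0, p3=3, p4=0) → (p0=2, p1=8, p2=0, p3=4, p4=0)
step 5: fire T3:  (p0=2, p1=8, p2=0, p3=4, p4=0) → (p0=2, p1=10, p2=0, p3=5, p4=0)
step 6: fire T3:  (p0=2, p1=10, p2=0, p3=5, p4=0) → (p0=2, p1=12, p2=0, p3=6, p4=0)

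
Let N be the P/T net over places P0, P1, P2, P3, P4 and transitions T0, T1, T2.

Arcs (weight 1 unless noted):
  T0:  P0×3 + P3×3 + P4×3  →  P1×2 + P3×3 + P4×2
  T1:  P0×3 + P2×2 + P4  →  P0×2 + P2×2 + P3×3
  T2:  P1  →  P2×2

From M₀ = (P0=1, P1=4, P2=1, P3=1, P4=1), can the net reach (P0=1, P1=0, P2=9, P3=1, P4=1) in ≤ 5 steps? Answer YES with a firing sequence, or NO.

YES — reachable via ⟨T2, T2, T2, T2⟩ (4 firings)

step 1: fire T2:  (P0=1, P1=4, P2=1, P3=1, P4=1) → (P0=1, P1=3, P2=3, P3=1, P4=1)
step 2: fire T2:  (P0=1, P1=3, P2=3, P3=1, P4=1) → (P0=1, P1=2, P2=5, P3=1, P4=1)
step 3: fire T2:  (P0=1, P1=2, P2=5, P3=1, P4=1) → (P0=1, P1=1, P2=7, P3=1, P4=1)
step 4: fire T2:  (P0=1, P1=1, P2=7, P3=1, P4=1) → (P0=1, P1=0, P2=9, P3=1, P4=1)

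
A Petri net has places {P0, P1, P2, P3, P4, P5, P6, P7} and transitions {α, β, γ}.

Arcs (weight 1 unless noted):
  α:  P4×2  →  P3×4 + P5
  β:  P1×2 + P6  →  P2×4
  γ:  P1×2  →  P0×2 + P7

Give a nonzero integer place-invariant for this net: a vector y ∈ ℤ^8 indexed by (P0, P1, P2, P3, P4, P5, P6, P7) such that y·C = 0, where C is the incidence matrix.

y = (P0:2, P1:2, P2:1, P3:0, P4:0, P5:0, P6:0, P7:0)

Incidence matrix C (rows=places, cols=transitions):
        α    β    γ
   P0   0    0    2
   P1   0   -2   -2
   P2   0    4    0
   P3   4    0    0
   P4  -2    0    0
   P5   1    0    0
   P6   0   -1    0
   P7   0    0    1

Candidate y = [2, 2, 1, 0, 0, 0, 0, 0]; check y·C column-wise:
  col α: 2·0 + 2·0 + 1·0 + 0·4 + 0·-2 + 0·1 = 0
  col β: 2·0 + 2·-2 + 1·4 + 0·-1 = 0
  col γ: 2·2 + 2·-2 + 1·0 + 0·1 = 0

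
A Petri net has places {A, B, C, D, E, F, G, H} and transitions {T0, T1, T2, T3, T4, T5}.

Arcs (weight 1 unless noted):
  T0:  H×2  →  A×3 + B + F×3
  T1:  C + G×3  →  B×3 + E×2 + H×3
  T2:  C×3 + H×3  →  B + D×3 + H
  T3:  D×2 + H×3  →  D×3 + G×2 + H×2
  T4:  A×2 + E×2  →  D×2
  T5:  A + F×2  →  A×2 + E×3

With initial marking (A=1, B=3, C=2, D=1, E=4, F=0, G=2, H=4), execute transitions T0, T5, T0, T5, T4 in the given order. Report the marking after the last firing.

(A=7, B=5, C=2, D=3, E=8, F=2, G=2, H=0)

step 1: fire T0:  (A=1, B=3, C=2, D=1, E=4, F=0, G=2, H=4) → (A=4, B=4, C=2, D=1, E=4, F=3, G=2, H=2)
step 2: fire T5:  (A=4, B=4, C=2, D=1, E=4, F=3, G=2, H=2) → (A=5, B=4, C=2, D=1, E=7, F=1, G=2, H=2)
step 3: fire T0:  (A=5, B=4, C=2, D=1, E=7, F=1, G=2, H=2) → (A=8, B=5, C=2, D=1, E=7, F=4, G=2, H=0)
step 4: fire T5:  (A=8, B=5, C=2, D=1, E=7, F=4, G=2, H=0) → (A=9, B=5, C=2, D=1, E=10, F=2, G=2, H=0)
step 5: fire T4:  (A=9, B=5, C=2, D=1, E=10, F=2, G=2, H=0) → (A=7, B=5, C=2, D=3, E=8, F=2, G=2, H=0)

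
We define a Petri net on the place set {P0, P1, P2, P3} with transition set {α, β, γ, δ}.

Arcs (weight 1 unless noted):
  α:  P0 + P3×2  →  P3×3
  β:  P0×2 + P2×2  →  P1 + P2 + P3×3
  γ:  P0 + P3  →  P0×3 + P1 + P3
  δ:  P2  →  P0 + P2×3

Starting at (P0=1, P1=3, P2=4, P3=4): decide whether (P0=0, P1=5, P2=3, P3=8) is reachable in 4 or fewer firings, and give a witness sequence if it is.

YES — reachable via ⟨γ, α, β⟩ (3 firings)

step 1: fire γ:  (P0=1, P1=3, P2=4, P3=4) → (P0=3, P1=4, P2=4, P3=4)
step 2: fire α:  (P0=3, P1=4, P2=4, P3=4) → (P0=2, P1=4, P2=4, P3=5)
step 3: fire β:  (P0=2, P1=4, P2=4, P3=5) → (P0=0, P1=5, P2=3, P3=8)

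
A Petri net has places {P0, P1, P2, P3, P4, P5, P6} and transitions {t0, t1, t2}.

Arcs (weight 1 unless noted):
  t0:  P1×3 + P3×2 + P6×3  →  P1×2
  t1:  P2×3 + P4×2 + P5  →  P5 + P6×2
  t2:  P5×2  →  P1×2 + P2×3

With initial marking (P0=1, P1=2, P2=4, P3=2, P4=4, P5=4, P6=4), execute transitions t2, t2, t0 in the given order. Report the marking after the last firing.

step 1: fire t2:  (P0=1, P1=2, P2=4, P3=2, P4=4, P5=4, P6=4) → (P0=1, P1=4, P2=7, P3=2, P4=4, P5=2, P6=4)
step 2: fire t2:  (P0=1, P1=4, P2=7, P3=2, P4=4, P5=2, P6=4) → (P0=1, P1=6, P2=10, P3=2, P4=4, P5=0, P6=4)
step 3: fire t0:  (P0=1, P1=6, P2=10, P3=2, P4=4, P5=0, P6=4) → (P0=1, P1=5, P2=10, P3=0, P4=4, P5=0, P6=1)

(P0=1, P1=5, P2=10, P3=0, P4=4, P5=0, P6=1)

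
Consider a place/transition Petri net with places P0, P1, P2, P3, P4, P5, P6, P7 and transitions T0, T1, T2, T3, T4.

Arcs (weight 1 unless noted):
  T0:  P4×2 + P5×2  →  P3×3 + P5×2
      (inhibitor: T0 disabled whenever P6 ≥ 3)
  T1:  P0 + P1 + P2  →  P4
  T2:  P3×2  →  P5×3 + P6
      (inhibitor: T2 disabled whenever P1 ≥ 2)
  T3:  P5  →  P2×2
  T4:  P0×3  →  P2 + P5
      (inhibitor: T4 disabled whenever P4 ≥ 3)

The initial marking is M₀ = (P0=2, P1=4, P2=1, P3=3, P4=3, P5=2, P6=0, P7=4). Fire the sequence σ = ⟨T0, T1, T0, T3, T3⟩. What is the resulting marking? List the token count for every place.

(P0=1, P1=3, P2=4, P3=9, P4=0, P5=0, P6=0, P7=4)

step 1: fire T0:  (P0=2, P1=4, P2=1, P3=3, P4=3, P5=2, P6=0, P7=4) → (P0=2, P1=4, P2=1, P3=6, P4=1, P5=2, P6=0, P7=4)
step 2: fire T1:  (P0=2, P1=4, P2=1, P3=6, P4=1, P5=2, P6=0, P7=4) → (P0=1, P1=3, P2=0, P3=6, P4=2, P5=2, P6=0, P7=4)
step 3: fire T0:  (P0=1, P1=3, P2=0, P3=6, P4=2, P5=2, P6=0, P7=4) → (P0=1, P1=3, P2=0, P3=9, P4=0, P5=2, P6=0, P7=4)
step 4: fire T3:  (P0=1, P1=3, P2=0, P3=9, P4=0, P5=2, P6=0, P7=4) → (P0=1, P1=3, P2=2, P3=9, P4=0, P5=1, P6=0, P7=4)
step 5: fire T3:  (P0=1, P1=3, P2=2, P3=9, P4=0, P5=1, P6=0, P7=4) → (P0=1, P1=3, P2=4, P3=9, P4=0, P5=0, P6=0, P7=4)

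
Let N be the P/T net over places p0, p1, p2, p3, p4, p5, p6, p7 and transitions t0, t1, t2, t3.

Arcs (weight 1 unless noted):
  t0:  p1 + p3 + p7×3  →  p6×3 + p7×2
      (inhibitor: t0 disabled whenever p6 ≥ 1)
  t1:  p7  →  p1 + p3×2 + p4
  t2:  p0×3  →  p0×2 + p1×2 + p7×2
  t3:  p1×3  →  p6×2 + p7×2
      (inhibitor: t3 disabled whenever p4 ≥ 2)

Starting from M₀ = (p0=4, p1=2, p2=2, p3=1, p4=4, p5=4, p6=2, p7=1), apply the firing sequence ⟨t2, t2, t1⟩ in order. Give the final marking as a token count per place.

(p0=2, p1=7, p2=2, p3=3, p4=5, p5=4, p6=2, p7=4)

step 1: fire t2:  (p0=4, p1=2, p2=2, p3=1, p4=4, p5=4, p6=2, p7=1) → (p0=3, p1=4, p2=2, p3=1, p4=4, p5=4, p6=2, p7=3)
step 2: fire t2:  (p0=3, p1=4, p2=2, p3=1, p4=4, p5=4, p6=2, p7=3) → (p0=2, p1=6, p2=2, p3=1, p4=4, p5=4, p6=2, p7=5)
step 3: fire t1:  (p0=2, p1=6, p2=2, p3=1, p4=4, p5=4, p6=2, p7=5) → (p0=2, p1=7, p2=2, p3=3, p4=5, p5=4, p6=2, p7=4)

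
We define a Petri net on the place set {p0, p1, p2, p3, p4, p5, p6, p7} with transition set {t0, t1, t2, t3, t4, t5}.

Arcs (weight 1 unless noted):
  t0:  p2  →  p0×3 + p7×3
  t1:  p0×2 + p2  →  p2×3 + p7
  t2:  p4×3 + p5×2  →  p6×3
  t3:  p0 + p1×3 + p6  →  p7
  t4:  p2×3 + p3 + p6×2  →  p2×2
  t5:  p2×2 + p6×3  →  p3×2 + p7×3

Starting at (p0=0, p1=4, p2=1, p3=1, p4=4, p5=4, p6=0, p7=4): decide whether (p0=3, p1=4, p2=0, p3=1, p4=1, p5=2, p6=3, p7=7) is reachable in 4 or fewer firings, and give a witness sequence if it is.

step 1: fire t0:  (p0=0, p1=4, p2=1, p3=1, p4=4, p5=4, p6=0, p7=4) → (p0=3, p1=4, p2=0, p3=1, p4=4, p5=4, p6=0, p7=7)
step 2: fire t2:  (p0=3, p1=4, p2=0, p3=1, p4=4, p5=4, p6=0, p7=7) → (p0=3, p1=4, p2=0, p3=1, p4=1, p5=2, p6=3, p7=7)

YES — reachable via ⟨t0, t2⟩ (2 firings)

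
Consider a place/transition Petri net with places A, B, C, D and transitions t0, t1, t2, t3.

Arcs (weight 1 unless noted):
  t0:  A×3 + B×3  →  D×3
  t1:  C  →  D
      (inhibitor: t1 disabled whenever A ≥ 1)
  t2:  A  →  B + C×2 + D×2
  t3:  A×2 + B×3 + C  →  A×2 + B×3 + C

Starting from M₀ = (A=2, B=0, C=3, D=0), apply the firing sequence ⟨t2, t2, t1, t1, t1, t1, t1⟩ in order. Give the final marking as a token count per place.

step 1: fire t2:  (A=2, B=0, C=3, D=0) → (A=1, B=1, C=5, D=2)
step 2: fire t2:  (A=1, B=1, C=5, D=2) → (A=0, B=2, C=7, D=4)
step 3: fire t1:  (A=0, B=2, C=7, D=4) → (A=0, B=2, C=6, D=5)
step 4: fire t1:  (A=0, B=2, C=6, D=5) → (A=0, B=2, C=5, D=6)
step 5: fire t1:  (A=0, B=2, C=5, D=6) → (A=0, B=2, C=4, D=7)
step 6: fire t1:  (A=0, B=2, C=4, D=7) → (A=0, B=2, C=3, D=8)
step 7: fire t1:  (A=0, B=2, C=3, D=8) → (A=0, B=2, C=2, D=9)

(A=0, B=2, C=2, D=9)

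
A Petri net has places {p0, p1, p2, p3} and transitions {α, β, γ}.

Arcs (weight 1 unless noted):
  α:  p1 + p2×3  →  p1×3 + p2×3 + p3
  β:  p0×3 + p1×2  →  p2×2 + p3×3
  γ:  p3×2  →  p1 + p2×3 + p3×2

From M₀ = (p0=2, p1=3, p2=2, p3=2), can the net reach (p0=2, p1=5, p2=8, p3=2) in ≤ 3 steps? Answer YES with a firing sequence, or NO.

YES — reachable via ⟨γ, γ⟩ (2 firings)

step 1: fire γ:  (p0=2, p1=3, p2=2, p3=2) → (p0=2, p1=4, p2=5, p3=2)
step 2: fire γ:  (p0=2, p1=4, p2=5, p3=2) → (p0=2, p1=5, p2=8, p3=2)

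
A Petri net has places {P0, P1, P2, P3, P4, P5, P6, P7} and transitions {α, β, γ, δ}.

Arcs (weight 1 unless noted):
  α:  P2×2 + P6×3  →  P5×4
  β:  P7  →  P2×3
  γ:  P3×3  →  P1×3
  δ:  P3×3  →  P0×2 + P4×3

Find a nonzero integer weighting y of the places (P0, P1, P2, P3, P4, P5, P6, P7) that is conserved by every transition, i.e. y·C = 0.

y = (P0:3, P1:2, P2:0, P3:2, P4:0, P5:0, P6:0, P7:0)

Incidence matrix C (rows=places, cols=transitions):
        α    β    γ    δ
   P0   0    0    0    2
   P1   0    0    3    0
   P2  -2    3    0    0
   P3   0    0   -3   -3
   P4   0    0    0    3
   P5   4    0    0    0
   P6  -3    0    0    0
   P7   0   -1    0    0

Candidate y = [3, 2, 0, 2, 0, 0, 0, 0]; check y·C column-wise:
  col α: 3·0 + 2·0 + 0·-2 + 2·0 + 0·4 + 0·-3 = 0
  col β: 3·0 + 2·0 + 0·3 + 2·0 + 0·-1 = 0
  col γ: 3·0 + 2·3 + 2·-3 = 0
  col δ: 3·2 + 2·0 + 2·-3 + 0·3 = 0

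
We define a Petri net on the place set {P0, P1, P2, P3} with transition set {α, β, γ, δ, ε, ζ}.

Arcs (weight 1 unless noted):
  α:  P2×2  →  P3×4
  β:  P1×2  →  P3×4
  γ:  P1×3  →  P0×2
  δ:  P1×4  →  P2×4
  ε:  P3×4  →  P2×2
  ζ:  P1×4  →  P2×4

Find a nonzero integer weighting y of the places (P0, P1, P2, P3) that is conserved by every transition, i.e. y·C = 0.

Incidence matrix C (rows=places, cols=transitions):
        α    β    γ    δ    ε    ζ
   P0   0    0    2    0    0    0
   P1   0   -2   -3   -4    0   -4
   P2  -2    0    0    4    2    4
   P3   4    4    0    0   -4    0

Candidate y = [3, 2, 2, 1]; check y·C column-wise:
  col α: 3·0 + 2·0 + 2·-2 + 1·4 = 0
  col β: 3·0 + 2·-2 + 2·0 + 1·4 = 0
  col γ: 3·2 + 2·-3 + 2·0 + 1·0 = 0
  col δ: 3·0 + 2·-4 + 2·4 + 1·0 = 0
  col ε: 3·0 + 2·0 + 2·2 + 1·-4 = 0
  col ζ: 3·0 + 2·-4 + 2·4 + 1·0 = 0

y = (P0:3, P1:2, P2:2, P3:1)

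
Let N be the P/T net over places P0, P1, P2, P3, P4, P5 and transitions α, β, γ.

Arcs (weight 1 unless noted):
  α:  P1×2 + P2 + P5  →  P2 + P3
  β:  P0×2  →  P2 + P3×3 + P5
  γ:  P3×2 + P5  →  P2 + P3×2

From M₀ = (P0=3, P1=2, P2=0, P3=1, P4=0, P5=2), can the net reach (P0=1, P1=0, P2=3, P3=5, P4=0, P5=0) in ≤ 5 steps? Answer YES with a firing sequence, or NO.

YES — reachable via ⟨β, α, γ, γ⟩ (4 firings)

step 1: fire β:  (P0=3, P1=2, P2=0, P3=1, P4=0, P5=2) → (P0=1, P1=2, P2=1, P3=4, P4=0, P5=3)
step 2: fire α:  (P0=1, P1=2, P2=1, P3=4, P4=0, P5=3) → (P0=1, P1=0, P2=1, P3=5, P4=0, P5=2)
step 3: fire γ:  (P0=1, P1=0, P2=1, P3=5, P4=0, P5=2) → (P0=1, P1=0, P2=2, P3=5, P4=0, P5=1)
step 4: fire γ:  (P0=1, P1=0, P2=2, P3=5, P4=0, P5=1) → (P0=1, P1=0, P2=3, P3=5, P4=0, P5=0)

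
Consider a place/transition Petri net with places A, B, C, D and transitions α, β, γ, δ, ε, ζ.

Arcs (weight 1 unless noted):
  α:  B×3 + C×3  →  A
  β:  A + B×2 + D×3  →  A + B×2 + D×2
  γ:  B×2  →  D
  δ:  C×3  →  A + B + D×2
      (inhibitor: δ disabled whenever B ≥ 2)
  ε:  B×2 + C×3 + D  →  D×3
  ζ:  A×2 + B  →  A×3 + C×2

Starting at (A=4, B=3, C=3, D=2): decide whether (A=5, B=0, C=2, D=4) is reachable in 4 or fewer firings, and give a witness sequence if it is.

step 1: fire ε:  (A=4, B=3, C=3, D=2) → (A=4, B=1, C=0, D=4)
step 2: fire ζ:  (A=4, B=1, C=0, D=4) → (A=5, B=0, C=2, D=4)

YES — reachable via ⟨ε, ζ⟩ (2 firings)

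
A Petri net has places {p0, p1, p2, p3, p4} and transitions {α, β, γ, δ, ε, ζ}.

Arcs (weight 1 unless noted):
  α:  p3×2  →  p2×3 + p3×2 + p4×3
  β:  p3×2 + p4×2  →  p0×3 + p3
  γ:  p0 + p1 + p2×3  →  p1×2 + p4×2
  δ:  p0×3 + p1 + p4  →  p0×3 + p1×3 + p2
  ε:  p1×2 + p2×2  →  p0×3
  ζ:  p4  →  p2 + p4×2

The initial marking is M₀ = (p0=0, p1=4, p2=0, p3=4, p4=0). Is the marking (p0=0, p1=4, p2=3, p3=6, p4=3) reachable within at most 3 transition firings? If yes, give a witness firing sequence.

depth 0: 1 marking
depth 1: 2 markings reached so far
depth 2: 6 markings reached so far
depth 3: 17 markings reached so far
target is not among the 17 markings reachable within 3 steps

NO — not reachable within 3 firings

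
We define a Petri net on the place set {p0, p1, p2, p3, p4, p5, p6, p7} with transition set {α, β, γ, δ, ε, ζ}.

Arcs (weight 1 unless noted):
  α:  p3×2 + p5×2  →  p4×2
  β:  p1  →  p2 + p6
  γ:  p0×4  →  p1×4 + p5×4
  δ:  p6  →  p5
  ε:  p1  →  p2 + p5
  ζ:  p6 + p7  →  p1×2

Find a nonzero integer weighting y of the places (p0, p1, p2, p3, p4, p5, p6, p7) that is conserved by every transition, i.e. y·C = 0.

y = (p0:0, p1:0, p2:0, p3:1, p4:1, p5:0, p6:0, p7:0)

Incidence matrix C (rows=places, cols=transitions):
        α    β    γ    δ    ε    ζ
   p0   0    0   -4    0    0    0
   p1   0   -1    4    0   -1    2
   p2   0    1    0    0    1    0
   p3  -2    0    0    0    0    0
   p4   2    0    0    0    0    0
   p5  -2    0    4    1    1    0
   p6   0    1    0   -1    0   -1
   p7   0    0    0    0    0   -1

Candidate y = [0, 0, 0, 1, 1, 0, 0, 0]; check y·C column-wise:
  col α: 1·-2 + 1·2 + 0·-2 = 0
  col β: 0·-1 + 0·1 + 1·0 + 1·0 + 0·1 = 0
  col γ: 0·-4 + 0·4 + 1·0 + 1·0 + 0·4 = 0
  col δ: 1·0 + 1·0 + 0·1 + 0·-1 = 0
  col ε: 0·-1 + 0·1 + 1·0 + 1·0 + 0·1 = 0
  col ζ: 0·2 + 1·0 + 1·0 + 0·-1 + 0·-1 = 0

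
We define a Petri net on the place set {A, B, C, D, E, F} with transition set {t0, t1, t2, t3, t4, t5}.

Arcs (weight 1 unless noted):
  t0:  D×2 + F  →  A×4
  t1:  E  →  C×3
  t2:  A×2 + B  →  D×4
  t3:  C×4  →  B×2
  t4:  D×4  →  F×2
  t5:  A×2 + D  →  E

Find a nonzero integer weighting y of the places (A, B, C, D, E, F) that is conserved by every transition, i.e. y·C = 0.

y = (A:1, B:2, C:1, D:1, E:3, F:2)

Incidence matrix C (rows=places, cols=transitions):
       t0   t1   t2   t3   t4   t5
    A   4    0   -2    0    0   -2
    B   0    0   -1    2    0    0
    C   0    3    0   -4    0    0
    D  -2    0    4    0   -4   -1
    E   0   -1    0    0    0    1
    F  -1    0    0    0    2    0

Candidate y = [1, 2, 1, 1, 3, 2]; check y·C column-wise:
  col t0: 1·4 + 2·0 + 1·0 + 1·-2 + 3·0 + 2·-1 = 0
  col t1: 1·0 + 2·0 + 1·3 + 1·0 + 3·-1 + 2·0 = 0
  col t2: 1·-2 + 2·-1 + 1·0 + 1·4 + 3·0 + 2·0 = 0
  col t3: 1·0 + 2·2 + 1·-4 + 1·0 + 3·0 + 2·0 = 0
  col t4: 1·0 + 2·0 + 1·0 + 1·-4 + 3·0 + 2·2 = 0
  col t5: 1·-2 + 2·0 + 1·0 + 1·-1 + 3·1 + 2·0 = 0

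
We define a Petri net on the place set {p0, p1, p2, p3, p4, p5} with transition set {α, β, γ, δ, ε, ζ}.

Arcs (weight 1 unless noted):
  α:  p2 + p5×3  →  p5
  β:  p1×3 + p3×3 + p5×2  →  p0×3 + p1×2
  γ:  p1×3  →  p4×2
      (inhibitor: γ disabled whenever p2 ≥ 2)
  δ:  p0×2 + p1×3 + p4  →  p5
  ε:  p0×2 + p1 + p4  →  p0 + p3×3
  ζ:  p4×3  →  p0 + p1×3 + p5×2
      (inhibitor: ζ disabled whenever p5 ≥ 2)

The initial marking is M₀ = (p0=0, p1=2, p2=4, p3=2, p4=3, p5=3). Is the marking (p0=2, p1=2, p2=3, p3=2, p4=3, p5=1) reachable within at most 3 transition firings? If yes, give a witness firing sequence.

NO — not reachable within 3 firings

depth 0: 1 marking
depth 1: 2 markings reached so far
depth 2: 3 markings reached so far
depth 3: 4 markings reached so far
target is not among the 4 markings reachable within 3 steps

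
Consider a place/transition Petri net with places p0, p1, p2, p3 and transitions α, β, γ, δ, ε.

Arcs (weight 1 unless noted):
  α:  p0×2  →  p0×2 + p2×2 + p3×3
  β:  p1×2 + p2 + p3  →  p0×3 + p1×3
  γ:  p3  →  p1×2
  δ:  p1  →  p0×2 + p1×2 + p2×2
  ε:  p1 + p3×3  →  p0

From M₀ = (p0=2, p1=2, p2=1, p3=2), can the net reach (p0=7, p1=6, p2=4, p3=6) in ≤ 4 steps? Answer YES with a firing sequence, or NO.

NO — not reachable within 4 firings

depth 0: 1 marking
depth 1: 5 markings reached so far
depth 2: 15 markings reached so far
depth 3: 35 markings reached so far
depth 4: 72 markings reached so far
target is not among the 72 markings reachable within 4 steps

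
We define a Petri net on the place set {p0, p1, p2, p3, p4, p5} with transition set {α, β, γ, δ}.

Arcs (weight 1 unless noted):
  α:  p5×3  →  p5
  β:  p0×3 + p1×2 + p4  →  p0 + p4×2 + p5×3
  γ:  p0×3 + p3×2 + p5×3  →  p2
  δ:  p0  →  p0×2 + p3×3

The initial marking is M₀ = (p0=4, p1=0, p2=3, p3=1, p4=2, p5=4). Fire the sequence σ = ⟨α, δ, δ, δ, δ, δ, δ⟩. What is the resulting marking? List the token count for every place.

(p0=10, p1=0, p2=3, p3=19, p4=2, p5=2)

step 1: fire α:  (p0=4, p1=0, p2=3, p3=1, p4=2, p5=4) → (p0=4, p1=0, p2=3, p3=1, p4=2, p5=2)
step 2: fire δ:  (p0=4, p1=0, p2=3, p3=1, p4=2, p5=2) → (p0=5, p1=0, p2=3, p3=4, p4=2, p5=2)
step 3: fire δ:  (p0=5, p1=0, p2=3, p3=4, p4=2, p5=2) → (p0=6, p1=0, p2=3, p3=7, p4=2, p5=2)
step 4: fire δ:  (p0=6, p1=0, p2=3, p3=7, p4=2, p5=2) → (p0=7, p1=0, p2=3, p3=10, p4=2, p5=2)
step 5: fire δ:  (p0=7, p1=0, p2=3, p3=10, p4=2, p5=2) → (p0=8, p1=0, p2=3, p3=13, p4=2, p5=2)
step 6: fire δ:  (p0=8, p1=0, p2=3, p3=13, p4=2, p5=2) → (p0=9, p1=0, p2=3, p3=16, p4=2, p5=2)
step 7: fire δ:  (p0=9, p1=0, p2=3, p3=16, p4=2, p5=2) → (p0=10, p1=0, p2=3, p3=19, p4=2, p5=2)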